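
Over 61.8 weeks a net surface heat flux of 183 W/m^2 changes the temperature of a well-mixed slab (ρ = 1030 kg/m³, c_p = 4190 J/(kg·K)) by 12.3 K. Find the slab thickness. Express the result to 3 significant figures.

Heat input Q = F Δt = 183 × 3.74×10^7 s = 6.84×10^9 J/m².
Required areal heat capacity C = Q / ΔT = 5.56×10^8 J/(m²·K).
Depth D = C / (ρ c_p) = 5.56×10^8 / (1030 × 4190) = 129 m.

129 m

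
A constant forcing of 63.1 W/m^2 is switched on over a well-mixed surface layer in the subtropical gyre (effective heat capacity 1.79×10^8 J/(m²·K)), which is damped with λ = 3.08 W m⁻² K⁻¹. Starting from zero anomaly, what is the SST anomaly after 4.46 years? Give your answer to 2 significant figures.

Areal heat capacity C = 1.79×10^8 J/(m²·K) (given).
τ = C / λ = 1.79×10^8 / 3.08 = 5.81×10^7 s.
Equilibrium anomaly ΔT_eq = F / λ = 63.1 / 3.08 = 20.5 K.
t = 4.46 years = 1.41×10^8 s, so t/τ = 2.42.
ΔT(t) = ΔT_eq (1 − e^(−t/τ)) = 20.5 × (1 − e^−2.42) = 18.7 K.

19 K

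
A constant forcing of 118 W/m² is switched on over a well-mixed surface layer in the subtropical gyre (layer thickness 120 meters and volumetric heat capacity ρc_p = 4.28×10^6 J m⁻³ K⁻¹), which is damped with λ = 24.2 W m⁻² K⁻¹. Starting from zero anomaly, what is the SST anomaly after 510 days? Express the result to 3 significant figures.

Areal heat capacity C = ρc_p × D = 4.28×10^6 × 120 = 5.14×10^8 J/(m²·K).
τ = C / λ = 5.14×10^8 / 24.2 = 2.12×10^7 s.
Equilibrium anomaly ΔT_eq = F / λ = 118 / 24.2 = 4.88 K.
t = 510 days = 4.41×10^7 s, so t/τ = 2.08.
ΔT(t) = ΔT_eq (1 − e^(−t/τ)) = 4.88 × (1 − e^−2.08) = 4.26 K.

4.26 K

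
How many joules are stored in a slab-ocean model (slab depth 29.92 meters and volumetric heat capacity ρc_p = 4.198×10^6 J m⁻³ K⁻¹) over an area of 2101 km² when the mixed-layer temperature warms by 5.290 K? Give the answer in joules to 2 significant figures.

Areal heat capacity C = ρc_p × D = 4.198×10^6 × 29.92 = 1.26×10^8 J m⁻² K⁻¹.
Heat per unit area: q = C ΔT = 1.26×10^8 × 5.290 = 6.64×10^8 J/m².
Total heat: Q = q × A = 6.64×10^8 × (2101 × 10⁶ m²) = 1.40×10^18 J.

1.4×10^18 J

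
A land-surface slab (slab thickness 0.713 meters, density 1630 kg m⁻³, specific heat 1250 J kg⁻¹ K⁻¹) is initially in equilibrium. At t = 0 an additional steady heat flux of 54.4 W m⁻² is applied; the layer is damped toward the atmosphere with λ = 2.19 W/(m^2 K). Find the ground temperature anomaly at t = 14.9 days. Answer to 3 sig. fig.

Areal heat capacity C = ρ c_p D = 1630 × 1250 × 0.713 = 1.45×10^6 J/(m^2 K).
τ = C / λ = 1.45×10^6 / 2.19 = 6.63×10^5 s.
Equilibrium anomaly ΔT_eq = F / λ = 54.4 / 2.19 = 24.8 K.
t = 14.9 days = 1.29×10^6 s, so t/τ = 1.94.
ΔT(t) = ΔT_eq (1 − e^(−t/τ)) = 24.8 × (1 − e^−1.94) = 21.3 K.

21.3 K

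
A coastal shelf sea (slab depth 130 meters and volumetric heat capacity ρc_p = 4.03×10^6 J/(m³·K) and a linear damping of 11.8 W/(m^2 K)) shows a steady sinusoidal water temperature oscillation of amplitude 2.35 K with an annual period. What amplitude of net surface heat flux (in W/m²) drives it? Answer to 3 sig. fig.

247

Areal heat capacity C = ρc_p × D = 4.03×10^6 × 130 = 5.24×10^8 J/(m²·K).
ω = 2π / 3.15×10^7 s = 1.99×10^-7 s⁻¹.
√((Cω)² + λ²) = √((104)² + 11.8²) = 105 W/(m²·K).
F₀ = A × √((Cω)²+λ²) = 2.35 × 105 = 247 W/m².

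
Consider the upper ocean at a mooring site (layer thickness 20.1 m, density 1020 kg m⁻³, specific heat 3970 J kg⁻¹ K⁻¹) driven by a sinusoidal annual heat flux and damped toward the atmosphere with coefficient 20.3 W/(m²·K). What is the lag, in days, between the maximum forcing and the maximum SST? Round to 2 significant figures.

39 days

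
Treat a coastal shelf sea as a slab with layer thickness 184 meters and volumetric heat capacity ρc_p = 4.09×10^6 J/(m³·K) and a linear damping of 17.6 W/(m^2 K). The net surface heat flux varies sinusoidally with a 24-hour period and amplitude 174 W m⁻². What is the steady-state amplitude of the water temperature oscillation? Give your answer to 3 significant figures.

0.00318 K

Areal heat capacity C = ρc_p × D = 4.09×10^6 × 184 = 7.53×10^8 J/(m^2 K).
Angular frequency ω = 2π / T = 2π / 86400 s = 7.27×10^-5 s⁻¹.
√((Cω)² + λ²) = √((54700)² + 17.6²) = 54700 W/(m²·K).
Amplitude A = F₀ / √((Cω)²+λ²) = 174 / 54700 = 0.00318 K.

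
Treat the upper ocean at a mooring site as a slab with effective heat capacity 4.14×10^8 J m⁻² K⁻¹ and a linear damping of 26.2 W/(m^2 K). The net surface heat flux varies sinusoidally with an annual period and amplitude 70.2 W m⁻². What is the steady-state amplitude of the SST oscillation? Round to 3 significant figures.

Areal heat capacity C = 4.14×10^8 J m⁻² K⁻¹ (given).
Angular frequency ω = 2π / T = 2π / 3.15×10^7 s = 1.99×10^-7 s⁻¹.
√((Cω)² + λ²) = √((82.5)² + 26.2²) = 86.5 W/(m²·K).
Amplitude A = F₀ / √((Cω)²+λ²) = 70.2 / 86.5 = 0.811 K.

0.811 K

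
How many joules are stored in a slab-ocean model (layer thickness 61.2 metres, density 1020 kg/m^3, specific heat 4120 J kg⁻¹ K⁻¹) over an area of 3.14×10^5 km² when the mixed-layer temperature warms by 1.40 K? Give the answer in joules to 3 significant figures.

Areal heat capacity C = ρ c_p D = 1020 × 4120 × 61.2 = 2.57×10^8 J m⁻² K⁻¹.
Heat per unit area: q = C ΔT = 2.57×10^8 × 1.40 = 3.60×10^8 J/m².
Total heat: Q = q × A = 3.60×10^8 × (3.14×10^5 × 10⁶ m²) = 1.13×10^20 J.

1.13×10^20 J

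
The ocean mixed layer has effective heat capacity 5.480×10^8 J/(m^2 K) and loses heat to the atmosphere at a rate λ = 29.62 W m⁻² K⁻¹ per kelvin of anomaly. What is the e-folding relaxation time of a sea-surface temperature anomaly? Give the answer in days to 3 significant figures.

214 days

Areal heat capacity C = 5.480×10^8 J/(m^2 K) (given).
Relaxation time τ = C / λ = 5.48×10^8 / 29.62 = 1.85×10^7 s.
In days: 1.85×10^7 s / (86400 s/day) = 214 days.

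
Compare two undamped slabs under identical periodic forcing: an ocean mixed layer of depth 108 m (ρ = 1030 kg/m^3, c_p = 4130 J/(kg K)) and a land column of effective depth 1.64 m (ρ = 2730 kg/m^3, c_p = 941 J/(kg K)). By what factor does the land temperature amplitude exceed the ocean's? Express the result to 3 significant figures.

C_ocean = 1030 × 4130 × 108 = 4.59×10^8 J/(m²·K).
C_land = 2730 × 941 × 1.64 = 4.21×10^6 J/(m²·K).
Undamped amplitude ∝ 1/C, so A_land/A_ocean = C_ocean/C_land = 109.

109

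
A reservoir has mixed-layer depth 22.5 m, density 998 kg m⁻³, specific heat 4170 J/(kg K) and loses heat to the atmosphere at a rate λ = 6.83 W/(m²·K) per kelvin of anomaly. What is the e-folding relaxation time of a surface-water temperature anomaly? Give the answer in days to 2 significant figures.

160 days

Areal heat capacity C = ρ c_p D = 998 × 4170 × 22.5 = 9.36×10^7 J m⁻² K⁻¹.
Relaxation time τ = C / λ = 9.36×10^7 / 6.83 = 1.37×10^7 s.
In days: 1.37×10^7 s / (86400 s/day) = 159 days.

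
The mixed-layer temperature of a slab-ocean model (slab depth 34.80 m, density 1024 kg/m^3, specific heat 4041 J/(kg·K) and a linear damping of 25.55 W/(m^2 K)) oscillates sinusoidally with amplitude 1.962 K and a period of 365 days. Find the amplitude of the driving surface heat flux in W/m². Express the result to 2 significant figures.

Areal heat capacity C = ρ c_p D = 1024 × 4041 × 34.80 = 1.44×10^8 J/(m^2 K).
ω = 2π / 3.15×10^7 s = 1.99×10^-7 s⁻¹.
√((Cω)² + λ²) = √((28.7)² + 25.55²) = 38.4 W/(m²·K).
F₀ = A × √((Cω)²+λ²) = 1.962 × 38.4 = 75.4 W/m².

75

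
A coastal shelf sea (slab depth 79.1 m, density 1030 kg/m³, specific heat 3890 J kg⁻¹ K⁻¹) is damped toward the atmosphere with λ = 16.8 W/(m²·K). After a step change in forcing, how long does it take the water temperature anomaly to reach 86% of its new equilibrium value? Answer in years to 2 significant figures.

Areal heat capacity C = ρ c_p D = 1030 × 3890 × 79.1 = 3.17×10^8 J m⁻² K⁻¹.
τ = C / λ = 3.17×10^8 / 16.8 = 1.89×10^7 s.
Fraction reached: 1 − e^(−t/τ) = 0.86 ⇒ t = −τ ln(1 − 0.86) = τ × 1.97.
t = 3.71×10^7 s = 1.18 years.

1.2 years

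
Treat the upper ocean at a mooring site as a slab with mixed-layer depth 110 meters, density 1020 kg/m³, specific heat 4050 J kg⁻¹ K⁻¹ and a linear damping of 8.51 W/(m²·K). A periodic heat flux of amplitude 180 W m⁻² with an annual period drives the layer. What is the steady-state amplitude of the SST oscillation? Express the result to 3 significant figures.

Areal heat capacity C = ρ c_p D = 1020 × 4050 × 110 = 4.54×10^8 J/(m^2 K).
Angular frequency ω = 2π / T = 2π / 3.15×10^7 s = 1.99×10^-7 s⁻¹.
√((Cω)² + λ²) = √((90.5)² + 8.51²) = 90.9 W/(m²·K).
Amplitude A = F₀ / √((Cω)²+λ²) = 180 / 90.9 = 1.98 K.

1.98 K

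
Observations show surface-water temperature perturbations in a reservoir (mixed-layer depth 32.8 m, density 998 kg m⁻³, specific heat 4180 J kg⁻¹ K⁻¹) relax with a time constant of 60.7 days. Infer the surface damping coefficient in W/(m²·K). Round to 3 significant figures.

26.1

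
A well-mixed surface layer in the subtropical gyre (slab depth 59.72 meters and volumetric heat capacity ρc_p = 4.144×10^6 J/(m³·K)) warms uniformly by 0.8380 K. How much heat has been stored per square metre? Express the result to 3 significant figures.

Areal heat capacity C = ρc_p × D = 4.144×10^6 × 59.72 = 2.47×10^8 J m⁻² K⁻¹.
ΔQ = C ΔT = 2.47×10^8 × 0.8380 = 2.07×10^8 J/m².

2.07×10^8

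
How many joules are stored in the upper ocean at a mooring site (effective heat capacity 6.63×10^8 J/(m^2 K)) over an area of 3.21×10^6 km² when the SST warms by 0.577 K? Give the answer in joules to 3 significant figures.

1.23×10^21 J

Areal heat capacity C = 6.63×10^8 J/(m^2 K) (given).
Heat per unit area: q = C ΔT = 6.63×10^8 × 0.577 = 3.83×10^8 J/m².
Total heat: Q = q × A = 3.83×10^8 × (3.21×10^6 × 10⁶ m²) = 1.23×10^21 J.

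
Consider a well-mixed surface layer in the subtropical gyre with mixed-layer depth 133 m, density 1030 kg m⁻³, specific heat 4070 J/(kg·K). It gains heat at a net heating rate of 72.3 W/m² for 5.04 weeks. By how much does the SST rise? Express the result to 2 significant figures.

0.40 K

Areal heat capacity C = ρ c_p D = 1030 × 4070 × 133 = 5.58×10^8 J/(m²·K).
Net heat input Q = F Δt = 72.3 × (5.04 weeks × 6.048×10^5 s/week) = 2.20×10^8 J/m².
ΔT = Q / C = 2.20×10^8 / 5.58×10^8 = 0.395 K.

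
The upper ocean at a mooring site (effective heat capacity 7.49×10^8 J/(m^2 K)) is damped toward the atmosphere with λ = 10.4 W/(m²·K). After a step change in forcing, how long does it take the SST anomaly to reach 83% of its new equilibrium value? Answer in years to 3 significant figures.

4.04 years

Areal heat capacity C = 7.49×10^8 J/(m^2 K) (given).
τ = C / λ = 7.49×10^8 / 10.4 = 7.20×10^7 s.
Fraction reached: 1 − e^(−t/τ) = 0.83 ⇒ t = −τ ln(1 − 0.83) = τ × 1.77.
t = 1.28×10^8 s = 4.04 years.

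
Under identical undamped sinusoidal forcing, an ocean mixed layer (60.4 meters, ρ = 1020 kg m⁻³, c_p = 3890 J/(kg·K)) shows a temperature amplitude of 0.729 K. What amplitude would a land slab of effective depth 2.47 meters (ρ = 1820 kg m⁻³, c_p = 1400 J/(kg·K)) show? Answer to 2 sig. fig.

C_ocean = 2.40×10^8 J/(m²·K); C_land = 6.29×10^6 J/(m²·K).
A ∝ 1/C ⇒ A_land = A_ocean × C_ocean/C_land = 0.729 × 38.1 = 27.8 K.

28 K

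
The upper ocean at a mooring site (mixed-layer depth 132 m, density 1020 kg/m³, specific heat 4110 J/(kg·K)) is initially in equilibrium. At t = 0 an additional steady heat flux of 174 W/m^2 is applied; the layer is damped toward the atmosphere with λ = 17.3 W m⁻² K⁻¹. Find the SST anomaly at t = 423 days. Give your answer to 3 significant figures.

6.85 K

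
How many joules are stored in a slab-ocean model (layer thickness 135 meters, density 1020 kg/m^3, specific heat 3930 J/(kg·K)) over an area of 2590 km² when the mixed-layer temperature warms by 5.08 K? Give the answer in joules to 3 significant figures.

7.12×10^18 J

Areal heat capacity C = ρ c_p D = 1020 × 3930 × 135 = 5.41×10^8 J/(m²·K).
Heat per unit area: q = C ΔT = 5.41×10^8 × 5.08 = 2.75×10^9 J/m².
Total heat: Q = q × A = 2.75×10^9 × (2590 × 10⁶ m²) = 7.12×10^18 J.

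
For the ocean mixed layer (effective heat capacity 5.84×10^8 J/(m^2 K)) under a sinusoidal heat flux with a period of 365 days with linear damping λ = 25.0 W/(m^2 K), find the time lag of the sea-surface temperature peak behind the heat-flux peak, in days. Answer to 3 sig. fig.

Areal heat capacity C = 5.84×10^8 J/(m^2 K) (given).
ω = 2π / 3.15×10^7 s = 1.99×10^-7 s⁻¹.
Phase lag φ = arctan(Cω/λ) = arctan(116/25.0) = 1.36 rad.
Time lag = φ / ω = 1.36 / 1.99×10^-7 = 6.82×10^6 s = 79.0 days.

79.0 days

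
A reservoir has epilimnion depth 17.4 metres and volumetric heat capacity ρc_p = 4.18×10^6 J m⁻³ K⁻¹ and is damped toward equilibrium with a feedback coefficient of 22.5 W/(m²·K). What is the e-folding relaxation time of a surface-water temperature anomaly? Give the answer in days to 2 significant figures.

Areal heat capacity C = ρc_p × D = 4.18×10^6 × 17.4 = 7.27×10^7 J m⁻² K⁻¹.
Relaxation time τ = C / λ = 7.27×10^7 / 22.5 = 3.23×10^6 s.
In days: 3.23×10^6 s / (86400 s/day) = 37.4 days.

37 days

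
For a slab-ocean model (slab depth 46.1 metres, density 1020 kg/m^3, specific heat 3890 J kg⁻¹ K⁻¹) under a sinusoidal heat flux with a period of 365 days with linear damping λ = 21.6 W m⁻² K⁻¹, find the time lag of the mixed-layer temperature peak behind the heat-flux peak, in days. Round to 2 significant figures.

Areal heat capacity C = ρ c_p D = 1020 × 3890 × 46.1 = 1.83×10^8 J/(m^2 K).
ω = 2π / 3.15×10^7 s = 1.99×10^-7 s⁻¹.
Phase lag φ = arctan(Cω/λ) = arctan(36.4/21.6) = 1.04 rad.
Time lag = φ / ω = 1.04 / 1.99×10^-7 = 5.20×10^6 s = 60.2 days.

60 days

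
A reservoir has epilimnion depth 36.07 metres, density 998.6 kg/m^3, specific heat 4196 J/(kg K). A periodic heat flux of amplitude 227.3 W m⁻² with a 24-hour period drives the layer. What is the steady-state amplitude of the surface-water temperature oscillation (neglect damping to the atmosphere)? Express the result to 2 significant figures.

0.021 K

Areal heat capacity C = ρ c_p D = 998.6 × 4196 × 36.07 = 1.51×10^8 J m⁻² K⁻¹.
Angular frequency ω = 2π / T = 2π / 86400 s = 7.27×10^-5 s⁻¹.
Cω = 1.51×10^8 × 7.27×10^-5 = 11000 W/(m²·K).
Amplitude A = F₀ / (Cω) = 227.3 / 11000 = 0.0207 K.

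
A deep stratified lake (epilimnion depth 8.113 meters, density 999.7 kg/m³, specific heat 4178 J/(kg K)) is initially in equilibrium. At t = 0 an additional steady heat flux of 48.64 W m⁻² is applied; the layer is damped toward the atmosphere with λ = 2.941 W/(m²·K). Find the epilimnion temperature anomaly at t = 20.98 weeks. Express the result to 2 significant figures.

11 K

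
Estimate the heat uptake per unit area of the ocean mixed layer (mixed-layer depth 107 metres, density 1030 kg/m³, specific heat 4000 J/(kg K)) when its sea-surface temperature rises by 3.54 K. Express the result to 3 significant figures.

1.56×10^9

Areal heat capacity C = ρ c_p D = 1030 × 4000 × 107 = 4.41×10^8 J m⁻² K⁻¹.
ΔQ = C ΔT = 4.41×10^8 × 3.54 = 1.56×10^9 J/m².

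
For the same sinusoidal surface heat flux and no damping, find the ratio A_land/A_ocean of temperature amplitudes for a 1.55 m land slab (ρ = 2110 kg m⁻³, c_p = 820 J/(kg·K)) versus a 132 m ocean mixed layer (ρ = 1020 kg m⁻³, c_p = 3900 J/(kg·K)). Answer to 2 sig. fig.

200

C_ocean = 1020 × 3900 × 132 = 5.25×10^8 J/(m²·K).
C_land = 2110 × 820 × 1.55 = 2.68×10^6 J/(m²·K).
Undamped amplitude ∝ 1/C, so A_land/A_ocean = C_ocean/C_land = 196.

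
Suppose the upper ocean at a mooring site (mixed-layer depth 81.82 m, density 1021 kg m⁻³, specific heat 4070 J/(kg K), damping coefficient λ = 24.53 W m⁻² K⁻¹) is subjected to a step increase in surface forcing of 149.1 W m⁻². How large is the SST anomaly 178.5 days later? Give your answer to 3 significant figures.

Areal heat capacity C = ρ c_p D = 1021 × 4070 × 81.82 = 3.40×10^8 J/(m^2 K).
τ = C / λ = 3.40×10^8 / 24.53 = 1.39×10^7 s.
Equilibrium anomaly ΔT_eq = F / λ = 149.1 / 24.53 = 6.08 K.
t = 178.5 days = 1.54×10^7 s, so t/τ = 1.11.
ΔT(t) = ΔT_eq (1 − e^(−t/τ)) = 6.08 × (1 − e^−1.11) = 4.08 K.

4.08 K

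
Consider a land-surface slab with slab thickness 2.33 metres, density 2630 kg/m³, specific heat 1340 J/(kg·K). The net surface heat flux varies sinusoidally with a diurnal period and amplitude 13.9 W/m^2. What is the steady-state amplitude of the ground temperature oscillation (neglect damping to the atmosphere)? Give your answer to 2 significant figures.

0.023 K

Areal heat capacity C = ρ c_p D = 2630 × 1340 × 2.33 = 8.21×10^6 J m⁻² K⁻¹.
Angular frequency ω = 2π / T = 2π / 86400 s = 7.27×10^-5 s⁻¹.
Cω = 8.21×10^6 × 7.27×10^-5 = 597 W/(m²·K).
Amplitude A = F₀ / (Cω) = 13.9 / 597 = 0.0233 K.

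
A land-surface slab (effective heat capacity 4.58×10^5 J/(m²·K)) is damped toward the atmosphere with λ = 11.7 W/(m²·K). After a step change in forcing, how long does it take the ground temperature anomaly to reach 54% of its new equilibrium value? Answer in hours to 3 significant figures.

8.44 hours

Areal heat capacity C = 4.58×10^5 J/(m²·K) (given).
τ = C / λ = 4.58×10^5 / 11.7 = 39100 s.
Fraction reached: 1 − e^(−t/τ) = 0.54 ⇒ t = −τ ln(1 − 0.54) = τ × 0.777.
t = 30400 s = 8.44 hours.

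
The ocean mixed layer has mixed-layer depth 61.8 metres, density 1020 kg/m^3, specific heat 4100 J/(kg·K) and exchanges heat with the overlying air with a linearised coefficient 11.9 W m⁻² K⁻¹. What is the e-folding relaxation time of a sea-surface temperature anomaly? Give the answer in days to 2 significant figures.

Areal heat capacity C = ρ c_p D = 1020 × 4100 × 61.8 = 2.58×10^8 J/(m²·K).
Relaxation time τ = C / λ = 2.58×10^8 / 11.9 = 2.17×10^7 s.
In days: 2.17×10^7 s / (86400 s/day) = 251 days.

250 days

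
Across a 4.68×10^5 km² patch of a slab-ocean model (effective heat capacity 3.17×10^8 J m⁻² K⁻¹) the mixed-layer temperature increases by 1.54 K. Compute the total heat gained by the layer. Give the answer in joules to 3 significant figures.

2.28×10^20 J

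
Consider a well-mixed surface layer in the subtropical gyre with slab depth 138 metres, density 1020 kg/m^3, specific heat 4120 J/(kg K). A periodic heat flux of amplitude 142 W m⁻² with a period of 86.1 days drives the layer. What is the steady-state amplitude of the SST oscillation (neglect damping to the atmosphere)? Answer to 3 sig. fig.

0.290 K

Areal heat capacity C = ρ c_p D = 1020 × 4120 × 138 = 5.80×10^8 J/(m^2 K).
Angular frequency ω = 2π / T = 2π / 7.44×10^6 s = 8.45×10^-7 s⁻¹.
Cω = 5.80×10^8 × 8.45×10^-7 = 490 W/(m²·K).
Amplitude A = F₀ / (Cω) = 142 / 490 = 0.290 K.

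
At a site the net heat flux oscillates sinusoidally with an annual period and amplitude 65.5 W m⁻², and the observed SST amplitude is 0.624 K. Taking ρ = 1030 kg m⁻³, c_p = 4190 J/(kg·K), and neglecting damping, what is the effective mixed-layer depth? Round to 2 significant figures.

120 m

ω = 2π / 3.15×10^7 s = 1.99×10^-7 s⁻¹.
Required C = F₀ / (A ω) = 65.5 / (0.624 × 1.99×10^-7) = 5.27×10^8 J/(m²·K).
D = C / (ρ c_p) = 5.27×10^8 / (1030 × 4190) = 122 m.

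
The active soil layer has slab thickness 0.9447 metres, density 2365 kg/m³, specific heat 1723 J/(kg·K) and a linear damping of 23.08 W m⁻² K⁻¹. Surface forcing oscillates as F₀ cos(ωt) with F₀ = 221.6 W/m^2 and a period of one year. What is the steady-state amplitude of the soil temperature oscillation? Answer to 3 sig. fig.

Areal heat capacity C = ρ c_p D = 2365 × 1723 × 0.9447 = 3.85×10^6 J/(m^2 K).
Angular frequency ω = 2π / T = 2π / 3.15×10^7 s = 1.99×10^-7 s⁻¹.
√((Cω)² + λ²) = √((0.767)² + 23.08²) = 23.1 W/(m²·K).
Amplitude A = F₀ / √((Cω)²+λ²) = 221.6 / 23.1 = 9.60 K.

9.60 K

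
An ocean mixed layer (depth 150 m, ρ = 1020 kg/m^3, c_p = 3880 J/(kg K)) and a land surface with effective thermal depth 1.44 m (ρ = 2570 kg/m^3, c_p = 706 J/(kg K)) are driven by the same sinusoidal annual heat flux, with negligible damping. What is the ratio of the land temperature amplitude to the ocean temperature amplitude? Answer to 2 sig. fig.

230

C_ocean = 1020 × 3880 × 150 = 5.94×10^8 J/(m²·K).
C_land = 2570 × 706 × 1.44 = 2.61×10^6 J/(m²·K).
Undamped amplitude ∝ 1/C, so A_land/A_ocean = C_ocean/C_land = 227.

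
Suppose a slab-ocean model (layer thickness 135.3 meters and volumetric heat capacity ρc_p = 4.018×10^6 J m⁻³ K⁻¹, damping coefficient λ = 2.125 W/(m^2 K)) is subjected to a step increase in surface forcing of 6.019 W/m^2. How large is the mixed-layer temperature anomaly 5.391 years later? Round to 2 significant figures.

Areal heat capacity C = ρc_p × D = 4.018×10^6 × 135.3 = 5.44×10^8 J/(m²·K).
τ = C / λ = 5.44×10^8 / 2.125 = 2.56×10^8 s.
Equilibrium anomaly ΔT_eq = F / λ = 6.019 / 2.125 = 2.83 K.
t = 5.391 years = 1.70×10^8 s, so t/τ = 0.665.
ΔT(t) = ΔT_eq (1 − e^(−t/τ)) = 2.83 × (1 − e^−0.665) = 1.38 K.

1.4 K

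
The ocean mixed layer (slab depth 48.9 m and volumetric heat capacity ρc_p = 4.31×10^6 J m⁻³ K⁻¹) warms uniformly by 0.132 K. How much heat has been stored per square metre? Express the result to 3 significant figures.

Areal heat capacity C = ρc_p × D = 4.31×10^6 × 48.9 = 2.11×10^8 J/(m²·K).
ΔQ = C ΔT = 2.11×10^8 × 0.132 = 2.78×10^7 J/m².

2.78×10^7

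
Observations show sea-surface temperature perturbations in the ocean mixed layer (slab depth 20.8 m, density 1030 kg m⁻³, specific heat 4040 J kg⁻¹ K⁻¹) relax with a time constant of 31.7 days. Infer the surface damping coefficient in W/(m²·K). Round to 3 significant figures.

31.6

Areal heat capacity C = ρ c_p D = 1030 × 4040 × 20.8 = 8.66×10^7 J/(m^2 K).
τ = 31.7 days = 2.74×10^6 s.
λ = C / τ = 8.66×10^7 / 2.74×10^6 = 31.6 W/(m²·K).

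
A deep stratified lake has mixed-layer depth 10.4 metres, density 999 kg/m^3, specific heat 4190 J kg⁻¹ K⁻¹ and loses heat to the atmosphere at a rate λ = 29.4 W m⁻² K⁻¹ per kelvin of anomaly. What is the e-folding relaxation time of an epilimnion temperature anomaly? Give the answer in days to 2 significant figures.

17 days

Areal heat capacity C = ρ c_p D = 999 × 4190 × 10.4 = 4.35×10^7 J/(m^2 K).
Relaxation time τ = C / λ = 4.35×10^7 / 29.4 = 1.48×10^6 s.
In days: 1.48×10^6 s / (86400 s/day) = 17.1 days.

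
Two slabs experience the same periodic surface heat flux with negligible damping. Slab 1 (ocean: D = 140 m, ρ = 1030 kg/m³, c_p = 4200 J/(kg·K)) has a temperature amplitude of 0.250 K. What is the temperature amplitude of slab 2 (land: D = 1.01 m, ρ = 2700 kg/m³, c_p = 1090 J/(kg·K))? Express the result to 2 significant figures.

51 K

C_ocean = 6.06×10^8 J/(m²·K); C_land = 2.97×10^6 J/(m²·K).
A ∝ 1/C ⇒ A_land = A_ocean × C_ocean/C_land = 0.250 × 204 = 50.9 K.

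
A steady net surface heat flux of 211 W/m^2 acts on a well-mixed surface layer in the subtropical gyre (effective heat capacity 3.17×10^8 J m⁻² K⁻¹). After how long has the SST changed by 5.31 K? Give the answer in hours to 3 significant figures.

2220 hours

Areal heat capacity C = 3.17×10^8 J m⁻² K⁻¹ (given).
Time required: Δt = C ΔT / F = 3.17×10^8 × 5.31 / 211 = 7.98×10^6 s.
In hours: 7.98×10^6 s / (3600 s/hour) = 2220 hours.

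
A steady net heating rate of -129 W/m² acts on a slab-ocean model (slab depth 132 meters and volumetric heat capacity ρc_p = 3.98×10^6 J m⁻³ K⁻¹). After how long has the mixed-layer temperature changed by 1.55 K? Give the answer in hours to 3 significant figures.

Areal heat capacity C = ρc_p × D = 3.98×10^6 × 132 = 5.25×10^8 J/(m²·K).
Time required: Δt = C ΔT / F = 5.25×10^8 × -1.55 / -129 = 6.31×10^6 s.
In hours: 6.31×10^6 s / (3600 s/hour) = 1750 hours.

1750 hours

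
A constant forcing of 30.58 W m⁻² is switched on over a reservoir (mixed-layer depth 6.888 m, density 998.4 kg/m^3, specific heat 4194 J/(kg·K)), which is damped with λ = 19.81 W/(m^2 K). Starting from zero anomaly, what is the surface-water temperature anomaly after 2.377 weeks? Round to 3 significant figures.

Areal heat capacity C = ρ c_p D = 998.4 × 4194 × 6.888 = 2.88×10^7 J/(m²·K).
τ = C / λ = 2.88×10^7 / 19.81 = 1.46×10^6 s.
Equilibrium anomaly ΔT_eq = F / λ = 30.58 / 19.81 = 1.54 K.
t = 2.377 weeks = 1.44×10^6 s, so t/τ = 0.987.
ΔT(t) = ΔT_eq (1 − e^(−t/τ)) = 1.54 × (1 − e^−0.987) = 0.969 K.

0.969 K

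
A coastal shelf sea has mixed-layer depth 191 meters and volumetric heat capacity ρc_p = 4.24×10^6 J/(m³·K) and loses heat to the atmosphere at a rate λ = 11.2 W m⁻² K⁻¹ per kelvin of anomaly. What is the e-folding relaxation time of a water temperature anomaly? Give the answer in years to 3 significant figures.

2.29 years

Areal heat capacity C = ρc_p × D = 4.24×10^6 × 191 = 8.10×10^8 J m⁻² K⁻¹.
Relaxation time τ = C / λ = 8.10×10^8 / 11.2 = 7.23×10^7 s.
In years: 7.23×10^7 s / (3.156×10^7 s/year) = 2.29 years.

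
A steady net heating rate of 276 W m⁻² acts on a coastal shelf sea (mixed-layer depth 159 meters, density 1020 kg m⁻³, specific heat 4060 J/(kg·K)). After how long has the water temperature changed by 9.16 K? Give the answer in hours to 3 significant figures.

Areal heat capacity C = ρ c_p D = 1020 × 4060 × 159 = 6.58×10^8 J/(m²·K).
Time required: Δt = C ΔT / F = 6.58×10^8 × 9.16 / 276 = 2.19×10^7 s.
In hours: 2.19×10^7 s / (3600 s/hour) = 6070 hours.

6070 hours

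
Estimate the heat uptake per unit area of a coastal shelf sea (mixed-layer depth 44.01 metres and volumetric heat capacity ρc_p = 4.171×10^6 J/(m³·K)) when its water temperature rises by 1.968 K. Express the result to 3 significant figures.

Areal heat capacity C = ρc_p × D = 4.171×10^6 × 44.01 = 1.84×10^8 J/(m^2 K).
ΔQ = C ΔT = 1.84×10^8 × 1.968 = 3.61×10^8 J/m².

3.61×10^8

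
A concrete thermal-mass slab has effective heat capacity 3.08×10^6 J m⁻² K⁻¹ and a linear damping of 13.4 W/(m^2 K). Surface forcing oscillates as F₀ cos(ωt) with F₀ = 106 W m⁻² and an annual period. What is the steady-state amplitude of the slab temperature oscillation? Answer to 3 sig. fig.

7.90 K

Areal heat capacity C = 3.08×10^6 J m⁻² K⁻¹ (given).
Angular frequency ω = 2π / T = 2π / 3.15×10^7 s = 1.99×10^-7 s⁻¹.
√((Cω)² + λ²) = √((0.614)² + 13.4²) = 13.4 W/(m²·K).
Amplitude A = F₀ / √((Cω)²+λ²) = 106 / 13.4 = 7.90 K.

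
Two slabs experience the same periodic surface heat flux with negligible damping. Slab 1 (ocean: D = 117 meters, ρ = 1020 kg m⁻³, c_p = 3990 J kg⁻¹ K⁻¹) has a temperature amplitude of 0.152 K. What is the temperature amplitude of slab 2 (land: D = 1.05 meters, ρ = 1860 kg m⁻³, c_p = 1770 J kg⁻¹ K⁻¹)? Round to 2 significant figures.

21 K

C_ocean = 4.76×10^8 J/(m²·K); C_land = 3.46×10^6 J/(m²·K).
A ∝ 1/C ⇒ A_land = A_ocean × C_ocean/C_land = 0.152 × 138 = 20.9 K.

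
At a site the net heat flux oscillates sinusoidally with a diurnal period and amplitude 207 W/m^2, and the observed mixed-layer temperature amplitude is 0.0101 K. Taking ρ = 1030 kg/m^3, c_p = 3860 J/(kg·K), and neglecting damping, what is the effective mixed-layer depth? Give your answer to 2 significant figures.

71 m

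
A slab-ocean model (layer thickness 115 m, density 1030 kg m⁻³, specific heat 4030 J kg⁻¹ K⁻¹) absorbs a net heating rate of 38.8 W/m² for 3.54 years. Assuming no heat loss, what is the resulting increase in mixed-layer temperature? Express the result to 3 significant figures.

9.08 K

Areal heat capacity C = ρ c_p D = 1030 × 4030 × 115 = 4.77×10^8 J m⁻² K⁻¹.
Net heat input Q = F Δt = 38.8 × (3.54 years × 3.156×10^7 s/year) = 4.33×10^9 J/m².
ΔT = Q / C = 4.33×10^9 / 4.77×10^8 = 9.08 K.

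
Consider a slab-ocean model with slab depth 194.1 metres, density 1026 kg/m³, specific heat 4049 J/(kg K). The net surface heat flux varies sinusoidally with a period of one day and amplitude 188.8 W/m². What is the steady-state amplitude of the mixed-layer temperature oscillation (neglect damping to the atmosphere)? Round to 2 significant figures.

0.0032 K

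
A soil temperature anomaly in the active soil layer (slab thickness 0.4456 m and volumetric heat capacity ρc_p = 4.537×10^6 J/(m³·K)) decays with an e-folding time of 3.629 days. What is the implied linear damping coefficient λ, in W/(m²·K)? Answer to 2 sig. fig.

Areal heat capacity C = ρc_p × D = 4.537×10^6 × 0.4456 = 2.02×10^6 J/(m^2 K).
τ = 3.629 days = 3.14×10^5 s.
λ = C / τ = 2.02×10^6 / 3.14×10^5 = 6.45 W/(m²·K).

6.4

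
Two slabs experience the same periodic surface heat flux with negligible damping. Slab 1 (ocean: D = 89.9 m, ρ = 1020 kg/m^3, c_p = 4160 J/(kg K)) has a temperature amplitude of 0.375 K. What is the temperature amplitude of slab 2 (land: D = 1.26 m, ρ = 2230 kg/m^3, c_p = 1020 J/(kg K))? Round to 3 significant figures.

49.9 K

C_ocean = 3.81×10^8 J/(m²·K); C_land = 2.87×10^6 J/(m²·K).
A ∝ 1/C ⇒ A_land = A_ocean × C_ocean/C_land = 0.375 × 133 = 49.9 K.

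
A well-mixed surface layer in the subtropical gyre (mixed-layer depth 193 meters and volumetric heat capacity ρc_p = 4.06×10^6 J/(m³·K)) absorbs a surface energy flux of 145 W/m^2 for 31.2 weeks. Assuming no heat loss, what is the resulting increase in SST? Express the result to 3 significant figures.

3.49 K

Areal heat capacity C = ρc_p × D = 4.06×10^6 × 193 = 7.84×10^8 J m⁻² K⁻¹.
Net heat input Q = F Δt = 145 × (31.2 weeks × 6.048×10^5 s/week) = 2.74×10^9 J/m².
ΔT = Q / C = 2.74×10^9 / 7.84×10^8 = 3.49 K.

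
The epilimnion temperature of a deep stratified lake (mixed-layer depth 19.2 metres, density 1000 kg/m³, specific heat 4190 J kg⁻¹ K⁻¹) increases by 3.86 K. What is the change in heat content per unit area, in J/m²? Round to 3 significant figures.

Areal heat capacity C = ρ c_p D = 1000 × 4190 × 19.2 = 8.04×10^7 J/(m^2 K).
ΔQ = C ΔT = 8.04×10^7 × 3.86 = 3.11×10^8 J/m².

3.11×10^8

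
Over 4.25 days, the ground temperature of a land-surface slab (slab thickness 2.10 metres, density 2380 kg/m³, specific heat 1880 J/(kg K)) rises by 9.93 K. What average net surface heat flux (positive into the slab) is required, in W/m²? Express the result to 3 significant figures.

Areal heat capacity C = ρ c_p D = 2380 × 1880 × 2.10 = 9.40×10^6 J/(m²·K).
Required heat per unit area: Q = C ΔT = 9.40×10^6 × 9.93 = 9.33×10^7 J/m².
Flux F = Q / Δt = 9.33×10^7 / 3.67×10^5 s = 254 W/m².

254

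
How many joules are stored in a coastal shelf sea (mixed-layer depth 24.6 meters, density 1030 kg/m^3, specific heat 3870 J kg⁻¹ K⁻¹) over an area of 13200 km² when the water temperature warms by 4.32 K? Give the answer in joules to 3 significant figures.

Areal heat capacity C = ρ c_p D = 1030 × 3870 × 24.6 = 9.81×10^7 J m⁻² K⁻¹.
Heat per unit area: q = C ΔT = 9.81×10^7 × 4.32 = 4.24×10^8 J/m².
Total heat: Q = q × A = 4.24×10^8 × (13200 × 10⁶ m²) = 5.59×10^18 J.

5.59×10^18 J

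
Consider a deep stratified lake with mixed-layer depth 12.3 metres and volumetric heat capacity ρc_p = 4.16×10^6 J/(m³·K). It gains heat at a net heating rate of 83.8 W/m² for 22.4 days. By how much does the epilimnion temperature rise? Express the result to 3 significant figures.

Areal heat capacity C = ρc_p × D = 4.16×10^6 × 12.3 = 5.12×10^7 J m⁻² K⁻¹.
Net heat input Q = F Δt = 83.8 × (22.4 days × 86400 s/day) = 1.62×10^8 J/m².
ΔT = Q / C = 1.62×10^8 / 5.12×10^7 = 3.17 K.

3.17 K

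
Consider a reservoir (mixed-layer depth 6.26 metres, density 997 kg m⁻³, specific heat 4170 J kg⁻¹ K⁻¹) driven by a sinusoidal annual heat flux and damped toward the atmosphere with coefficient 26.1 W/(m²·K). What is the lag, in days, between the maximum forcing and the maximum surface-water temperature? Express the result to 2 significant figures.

Areal heat capacity C = ρ c_p D = 997 × 4170 × 6.26 = 2.60×10^7 J/(m²·K).
ω = 2π / 3.15×10^7 s = 1.99×10^-7 s⁻¹.
Phase lag φ = arctan(Cω/λ) = arctan(5.19/26.1) = 0.196 rad.
Time lag = φ / ω = 0.196 / 1.99×10^-7 = 9.84×10^5 s = 11.4 days.

11 days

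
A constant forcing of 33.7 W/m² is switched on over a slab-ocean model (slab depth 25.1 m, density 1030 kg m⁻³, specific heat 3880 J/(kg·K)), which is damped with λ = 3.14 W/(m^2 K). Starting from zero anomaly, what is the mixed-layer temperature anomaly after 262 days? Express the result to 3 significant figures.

5.45 K

Areal heat capacity C = ρ c_p D = 1030 × 3880 × 25.1 = 1.00×10^8 J m⁻² K⁻¹.
τ = C / λ = 1.00×10^8 / 3.14 = 3.19×10^7 s.
Equilibrium anomaly ΔT_eq = F / λ = 33.7 / 3.14 = 10.7 K.
t = 262 days = 2.26×10^7 s, so t/τ = 0.709.
ΔT(t) = ΔT_eq (1 − e^(−t/τ)) = 10.7 × (1 − e^−0.709) = 5.45 K.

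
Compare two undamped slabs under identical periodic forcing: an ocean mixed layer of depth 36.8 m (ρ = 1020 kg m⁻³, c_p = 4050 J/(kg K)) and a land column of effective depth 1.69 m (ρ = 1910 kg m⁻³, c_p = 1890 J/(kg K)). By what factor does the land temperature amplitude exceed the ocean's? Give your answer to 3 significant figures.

24.9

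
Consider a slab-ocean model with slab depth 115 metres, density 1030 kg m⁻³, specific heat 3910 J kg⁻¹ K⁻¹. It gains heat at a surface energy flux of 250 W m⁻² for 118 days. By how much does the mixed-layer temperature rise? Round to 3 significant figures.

5.50 K

Areal heat capacity C = ρ c_p D = 1030 × 3910 × 115 = 4.63×10^8 J m⁻² K⁻¹.
Net heat input Q = F Δt = 250 × (118 days × 86400 s/day) = 2.55×10^9 J/m².
ΔT = Q / C = 2.55×10^9 / 4.63×10^8 = 5.50 K.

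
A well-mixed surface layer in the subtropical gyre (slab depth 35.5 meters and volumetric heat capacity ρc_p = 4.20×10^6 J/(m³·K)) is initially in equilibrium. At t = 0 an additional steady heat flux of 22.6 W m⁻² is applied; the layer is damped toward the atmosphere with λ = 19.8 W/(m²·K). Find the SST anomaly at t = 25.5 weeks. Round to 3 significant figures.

0.994 K

Areal heat capacity C = ρc_p × D = 4.20×10^6 × 35.5 = 1.49×10^8 J m⁻² K⁻¹.
τ = C / λ = 1.49×10^8 / 19.8 = 7.53×10^6 s.
Equilibrium anomaly ΔT_eq = F / λ = 22.6 / 19.8 = 1.14 K.
t = 25.5 weeks = 1.54×10^7 s, so t/τ = 2.05.
ΔT(t) = ΔT_eq (1 − e^(−t/τ)) = 1.14 × (1 − e^−2.05) = 0.994 K.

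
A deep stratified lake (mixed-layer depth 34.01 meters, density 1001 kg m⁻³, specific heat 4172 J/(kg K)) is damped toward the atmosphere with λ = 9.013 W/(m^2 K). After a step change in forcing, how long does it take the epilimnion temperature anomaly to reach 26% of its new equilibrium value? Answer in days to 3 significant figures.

Areal heat capacity C = ρ c_p D = 1001 × 4172 × 34.01 = 1.42×10^8 J/(m²·K).
τ = C / λ = 1.42×10^8 / 9.013 = 1.58×10^7 s.
Fraction reached: 1 − e^(−t/τ) = 0.26 ⇒ t = −τ ln(1 − 0.26) = τ × 0.301.
t = 4.74×10^6 s = 54.9 days.

54.9 days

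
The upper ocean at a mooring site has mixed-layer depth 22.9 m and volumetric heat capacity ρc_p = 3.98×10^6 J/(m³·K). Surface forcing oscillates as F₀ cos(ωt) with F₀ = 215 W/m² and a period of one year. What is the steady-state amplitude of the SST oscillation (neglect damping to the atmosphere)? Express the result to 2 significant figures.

12 K

Areal heat capacity C = ρc_p × D = 3.98×10^6 × 22.9 = 9.11×10^7 J m⁻² K⁻¹.
Angular frequency ω = 2π / T = 2π / 3.15×10^7 s = 1.99×10^-7 s⁻¹.
Cω = 9.11×10^7 × 1.99×10^-7 = 18.2 W/(m²·K).
Amplitude A = F₀ / (Cω) = 215 / 18.2 = 11.8 K.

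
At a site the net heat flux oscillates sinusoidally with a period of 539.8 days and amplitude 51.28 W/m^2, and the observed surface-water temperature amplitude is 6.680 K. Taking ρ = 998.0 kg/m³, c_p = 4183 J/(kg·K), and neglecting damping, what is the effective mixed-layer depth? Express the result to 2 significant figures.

ω = 2π / 4.66×10^7 s = 1.35×10^-7 s⁻¹.
Required C = F₀ / (A ω) = 51.28 / (6.680 × 1.35×10^-7) = 5.70×10^7 J/(m²·K).
D = C / (ρ c_p) = 5.70×10^7 / (998.0 × 4183) = 13.6 m.

14 m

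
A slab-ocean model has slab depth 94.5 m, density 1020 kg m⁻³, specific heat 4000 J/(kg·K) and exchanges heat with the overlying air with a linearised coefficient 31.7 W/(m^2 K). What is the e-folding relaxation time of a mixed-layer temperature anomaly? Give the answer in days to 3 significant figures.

Areal heat capacity C = ρ c_p D = 1020 × 4000 × 94.5 = 3.86×10^8 J m⁻² K⁻¹.
Relaxation time τ = C / λ = 3.86×10^8 / 31.7 = 1.22×10^7 s.
In days: 1.22×10^7 s / (86400 s/day) = 141 days.

141 days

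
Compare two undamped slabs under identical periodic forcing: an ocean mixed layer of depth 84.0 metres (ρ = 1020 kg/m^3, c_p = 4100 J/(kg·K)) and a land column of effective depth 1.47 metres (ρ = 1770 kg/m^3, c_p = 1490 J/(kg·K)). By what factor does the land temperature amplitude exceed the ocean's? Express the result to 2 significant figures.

91

C_ocean = 1020 × 4100 × 84.0 = 3.51×10^8 J/(m²·K).
C_land = 1770 × 1490 × 1.47 = 3.88×10^6 J/(m²·K).
Undamped amplitude ∝ 1/C, so A_land/A_ocean = C_ocean/C_land = 90.6.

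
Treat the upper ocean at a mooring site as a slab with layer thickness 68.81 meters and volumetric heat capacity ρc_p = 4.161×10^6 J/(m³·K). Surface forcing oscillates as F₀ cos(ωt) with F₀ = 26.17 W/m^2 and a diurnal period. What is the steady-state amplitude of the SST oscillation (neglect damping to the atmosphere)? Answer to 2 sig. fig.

0.0013 K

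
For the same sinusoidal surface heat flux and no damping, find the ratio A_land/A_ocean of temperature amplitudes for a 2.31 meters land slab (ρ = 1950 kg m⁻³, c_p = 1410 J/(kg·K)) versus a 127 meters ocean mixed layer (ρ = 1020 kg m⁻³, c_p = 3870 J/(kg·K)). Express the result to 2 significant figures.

79

C_ocean = 1020 × 3870 × 127 = 5.01×10^8 J/(m²·K).
C_land = 1950 × 1410 × 2.31 = 6.35×10^6 J/(m²·K).
Undamped amplitude ∝ 1/C, so A_land/A_ocean = C_ocean/C_land = 78.9.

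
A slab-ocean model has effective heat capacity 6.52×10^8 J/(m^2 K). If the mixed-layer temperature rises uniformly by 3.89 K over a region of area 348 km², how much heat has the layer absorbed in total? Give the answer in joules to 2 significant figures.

Areal heat capacity C = 6.52×10^8 J/(m^2 K) (given).
Heat per unit area: q = C ΔT = 6.52×10^8 × 3.89 = 2.54×10^9 J/m².
Total heat: Q = q × A = 2.54×10^9 × (348 × 10⁶ m²) = 8.83×10^17 J.

8.8×10^17 J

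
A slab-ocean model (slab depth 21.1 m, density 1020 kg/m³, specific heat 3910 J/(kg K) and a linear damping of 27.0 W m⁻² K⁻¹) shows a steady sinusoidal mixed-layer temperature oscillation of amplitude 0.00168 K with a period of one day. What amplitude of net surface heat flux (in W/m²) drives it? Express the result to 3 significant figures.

10.3

Areal heat capacity C = ρ c_p D = 1020 × 3910 × 21.1 = 8.42×10^7 J m⁻² K⁻¹.
ω = 2π / 86400 s = 7.27×10^-5 s⁻¹.
√((Cω)² + λ²) = √((6120)² + 27.0²) = 6120 W/(m²·K).
F₀ = A × √((Cω)²+λ²) = 0.00168 × 6120 = 10.3 W/m².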